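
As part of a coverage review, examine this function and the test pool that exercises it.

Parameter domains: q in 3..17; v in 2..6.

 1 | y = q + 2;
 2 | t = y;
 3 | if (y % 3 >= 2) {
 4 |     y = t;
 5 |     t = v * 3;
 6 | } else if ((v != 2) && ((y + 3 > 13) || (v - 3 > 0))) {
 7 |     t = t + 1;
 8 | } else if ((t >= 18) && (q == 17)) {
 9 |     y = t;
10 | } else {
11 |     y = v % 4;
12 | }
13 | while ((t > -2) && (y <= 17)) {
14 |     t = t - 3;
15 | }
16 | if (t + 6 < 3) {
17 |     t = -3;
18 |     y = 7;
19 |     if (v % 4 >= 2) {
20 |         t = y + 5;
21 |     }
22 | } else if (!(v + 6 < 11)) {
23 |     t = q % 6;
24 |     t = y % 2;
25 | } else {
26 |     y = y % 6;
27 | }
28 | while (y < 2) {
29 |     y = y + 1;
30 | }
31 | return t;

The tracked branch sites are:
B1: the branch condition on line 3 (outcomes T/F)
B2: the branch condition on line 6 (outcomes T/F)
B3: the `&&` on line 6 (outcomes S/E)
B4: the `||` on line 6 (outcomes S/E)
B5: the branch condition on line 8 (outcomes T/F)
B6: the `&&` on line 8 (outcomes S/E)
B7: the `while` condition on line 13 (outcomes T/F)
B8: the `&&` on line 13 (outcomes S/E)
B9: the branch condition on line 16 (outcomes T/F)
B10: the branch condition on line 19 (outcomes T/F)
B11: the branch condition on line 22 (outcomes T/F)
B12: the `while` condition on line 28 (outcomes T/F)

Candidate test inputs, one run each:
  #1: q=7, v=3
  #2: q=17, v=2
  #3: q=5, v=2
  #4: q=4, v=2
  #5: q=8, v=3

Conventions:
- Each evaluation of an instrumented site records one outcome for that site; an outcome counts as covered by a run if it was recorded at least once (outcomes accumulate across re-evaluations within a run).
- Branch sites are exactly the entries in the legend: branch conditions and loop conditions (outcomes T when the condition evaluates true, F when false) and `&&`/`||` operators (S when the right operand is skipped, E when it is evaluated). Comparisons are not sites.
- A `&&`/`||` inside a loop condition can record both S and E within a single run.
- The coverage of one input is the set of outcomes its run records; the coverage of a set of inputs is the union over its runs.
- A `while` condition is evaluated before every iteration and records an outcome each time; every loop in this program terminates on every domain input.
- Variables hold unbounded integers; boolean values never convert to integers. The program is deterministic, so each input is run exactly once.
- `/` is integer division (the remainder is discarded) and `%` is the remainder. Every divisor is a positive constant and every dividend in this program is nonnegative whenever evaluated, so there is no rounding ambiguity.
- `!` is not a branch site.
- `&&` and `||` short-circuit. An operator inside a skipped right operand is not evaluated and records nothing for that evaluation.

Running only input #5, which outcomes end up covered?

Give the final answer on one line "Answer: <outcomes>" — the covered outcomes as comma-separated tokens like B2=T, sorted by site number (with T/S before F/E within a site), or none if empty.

Tracing the run of input #5 (q=8, v=3):
  B1->F, B3->E, B4->E, B2->F, B6->S, B5->F, B8->E, B7->T, B8->E, B7->T
  B8->E, B7->T, B8->E, B7->T, B8->S, B7->F, B9->F, B11->F, B12->F
collecting distinct outcomes: B1=F, B2=F, B3=E, B4=E, B5=F, B6=S, B7=T, B7=F, B8=S, B8=E, B9=F, B11=F, B12=F

Answer: B1=F, B2=F, B3=E, B4=E, B5=F, B6=S, B7=T, B7=F, B8=S, B8=E, B9=F, B11=F, B12=F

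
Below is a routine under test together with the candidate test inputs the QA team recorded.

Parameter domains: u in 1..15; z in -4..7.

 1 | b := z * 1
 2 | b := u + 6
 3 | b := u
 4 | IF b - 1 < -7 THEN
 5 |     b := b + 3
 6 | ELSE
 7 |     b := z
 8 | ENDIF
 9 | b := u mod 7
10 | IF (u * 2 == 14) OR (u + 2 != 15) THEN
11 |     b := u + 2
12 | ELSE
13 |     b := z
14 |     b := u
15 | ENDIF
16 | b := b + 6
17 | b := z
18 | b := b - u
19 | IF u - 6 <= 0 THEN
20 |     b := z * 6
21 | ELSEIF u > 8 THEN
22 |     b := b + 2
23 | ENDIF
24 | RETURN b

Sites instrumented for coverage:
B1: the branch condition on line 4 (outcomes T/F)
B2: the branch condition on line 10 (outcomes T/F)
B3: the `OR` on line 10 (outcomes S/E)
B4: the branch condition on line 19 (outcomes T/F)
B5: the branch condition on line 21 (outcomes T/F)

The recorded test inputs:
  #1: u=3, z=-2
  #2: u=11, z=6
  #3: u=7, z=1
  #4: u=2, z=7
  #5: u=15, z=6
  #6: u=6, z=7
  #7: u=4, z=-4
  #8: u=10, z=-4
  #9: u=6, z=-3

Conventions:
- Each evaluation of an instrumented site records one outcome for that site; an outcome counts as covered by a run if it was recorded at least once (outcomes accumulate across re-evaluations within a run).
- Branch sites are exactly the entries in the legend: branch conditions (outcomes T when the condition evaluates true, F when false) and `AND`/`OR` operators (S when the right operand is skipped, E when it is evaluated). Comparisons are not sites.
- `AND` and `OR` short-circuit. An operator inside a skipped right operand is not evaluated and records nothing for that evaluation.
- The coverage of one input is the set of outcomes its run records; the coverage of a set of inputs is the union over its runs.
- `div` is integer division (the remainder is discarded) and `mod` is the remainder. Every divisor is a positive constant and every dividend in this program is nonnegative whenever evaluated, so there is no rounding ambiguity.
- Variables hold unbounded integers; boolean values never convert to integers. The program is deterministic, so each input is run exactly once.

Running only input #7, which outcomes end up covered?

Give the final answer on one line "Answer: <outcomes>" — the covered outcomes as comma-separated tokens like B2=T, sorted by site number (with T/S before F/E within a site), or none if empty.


Simulating input #7 (u=4, z=-4) step by step:
  B1->F, B3->E, B2->T, B4->T
as a set, this run covers: B1=F, B2=T, B3=E, B4=T
Answer: B1=F, B2=T, B3=E, B4=T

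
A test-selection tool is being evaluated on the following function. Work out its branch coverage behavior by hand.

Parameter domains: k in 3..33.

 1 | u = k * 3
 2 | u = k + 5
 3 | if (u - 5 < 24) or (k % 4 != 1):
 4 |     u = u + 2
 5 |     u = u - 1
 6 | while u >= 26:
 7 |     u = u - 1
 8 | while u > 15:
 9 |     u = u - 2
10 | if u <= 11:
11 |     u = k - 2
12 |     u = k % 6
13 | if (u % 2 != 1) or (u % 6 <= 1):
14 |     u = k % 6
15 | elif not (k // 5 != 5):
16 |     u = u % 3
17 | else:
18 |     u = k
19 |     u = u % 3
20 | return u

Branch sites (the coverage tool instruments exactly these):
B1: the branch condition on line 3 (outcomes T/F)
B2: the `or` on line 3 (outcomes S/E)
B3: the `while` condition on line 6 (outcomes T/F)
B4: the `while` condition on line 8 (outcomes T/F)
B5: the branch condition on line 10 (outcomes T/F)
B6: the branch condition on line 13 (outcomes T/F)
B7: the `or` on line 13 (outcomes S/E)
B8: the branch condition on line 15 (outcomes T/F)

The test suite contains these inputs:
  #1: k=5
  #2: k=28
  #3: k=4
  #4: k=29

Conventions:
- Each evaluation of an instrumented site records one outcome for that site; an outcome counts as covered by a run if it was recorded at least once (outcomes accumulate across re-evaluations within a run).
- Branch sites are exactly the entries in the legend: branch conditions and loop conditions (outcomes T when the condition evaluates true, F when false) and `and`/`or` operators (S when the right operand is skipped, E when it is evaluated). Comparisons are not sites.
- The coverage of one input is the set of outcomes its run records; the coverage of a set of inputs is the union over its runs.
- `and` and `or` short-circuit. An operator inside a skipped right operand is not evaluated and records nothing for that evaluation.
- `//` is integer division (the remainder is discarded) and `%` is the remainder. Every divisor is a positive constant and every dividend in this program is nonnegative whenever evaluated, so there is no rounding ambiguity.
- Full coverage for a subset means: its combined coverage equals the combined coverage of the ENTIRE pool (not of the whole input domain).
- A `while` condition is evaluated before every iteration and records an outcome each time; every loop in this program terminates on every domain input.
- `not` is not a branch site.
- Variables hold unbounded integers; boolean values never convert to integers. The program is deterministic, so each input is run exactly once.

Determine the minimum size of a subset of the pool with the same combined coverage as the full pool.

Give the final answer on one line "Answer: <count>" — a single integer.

#1 (k=5) -> B2->S, B1->T, B3->F, B4->F, B5->T, B7->E, B6->F, B8->F; covered: B1=T, B2=S, B3=F, B4=F, B5=T, B6=F, B7=E, B8=F
#2 (k=28) -> B2->E, B1->T, B3->T, B3->T, B3->T, B3->T, B3->T, B3->T, B3->T, B3->T, B3->T, B3->F, B4->T, B4->T, ...; covered: B1=T, B2=E, B3=T, B3=F, B4=T, B4=F, B5=F, B6=F, B7=E, B8=T
#3 (k=4) -> B2->S, B1->T, B3->F, B4->F, B5->T, B7->S, B6->T; covered: B1=T, B2=S, B3=F, B4=F, B5=T, B6=T, B7=S
#4 (k=29) -> B2->E, B1->F, B3->T, B3->T, B3->T, B3->T, B3->T, B3->T, B3->T, B3->T, B3->T, B3->F, B4->T, B4->T, ...; covered: B1=F, B2=E, B3=T, B3=F, B4=T, B4=F, B5=F, B6=F, B7=E, B8=T
pool-wide coverage (16 outcomes): B1=T, B1=F, B2=S, B2=E, B3=T, B3=F, B4=T, B4=F, B5=T, B5=F, B6=T, B6=F, B7=S, B7=E, B8=T, B8=F
every size-1 subset falls short of the 16 outcomes (best: 10/16)
every size-2 subset falls short of the 16 outcomes (best: 15/16)
the canonical winner is {1, 3, 4}: size 3, full 16-outcome coverage, earliest index list among size-3 covers

Answer: 3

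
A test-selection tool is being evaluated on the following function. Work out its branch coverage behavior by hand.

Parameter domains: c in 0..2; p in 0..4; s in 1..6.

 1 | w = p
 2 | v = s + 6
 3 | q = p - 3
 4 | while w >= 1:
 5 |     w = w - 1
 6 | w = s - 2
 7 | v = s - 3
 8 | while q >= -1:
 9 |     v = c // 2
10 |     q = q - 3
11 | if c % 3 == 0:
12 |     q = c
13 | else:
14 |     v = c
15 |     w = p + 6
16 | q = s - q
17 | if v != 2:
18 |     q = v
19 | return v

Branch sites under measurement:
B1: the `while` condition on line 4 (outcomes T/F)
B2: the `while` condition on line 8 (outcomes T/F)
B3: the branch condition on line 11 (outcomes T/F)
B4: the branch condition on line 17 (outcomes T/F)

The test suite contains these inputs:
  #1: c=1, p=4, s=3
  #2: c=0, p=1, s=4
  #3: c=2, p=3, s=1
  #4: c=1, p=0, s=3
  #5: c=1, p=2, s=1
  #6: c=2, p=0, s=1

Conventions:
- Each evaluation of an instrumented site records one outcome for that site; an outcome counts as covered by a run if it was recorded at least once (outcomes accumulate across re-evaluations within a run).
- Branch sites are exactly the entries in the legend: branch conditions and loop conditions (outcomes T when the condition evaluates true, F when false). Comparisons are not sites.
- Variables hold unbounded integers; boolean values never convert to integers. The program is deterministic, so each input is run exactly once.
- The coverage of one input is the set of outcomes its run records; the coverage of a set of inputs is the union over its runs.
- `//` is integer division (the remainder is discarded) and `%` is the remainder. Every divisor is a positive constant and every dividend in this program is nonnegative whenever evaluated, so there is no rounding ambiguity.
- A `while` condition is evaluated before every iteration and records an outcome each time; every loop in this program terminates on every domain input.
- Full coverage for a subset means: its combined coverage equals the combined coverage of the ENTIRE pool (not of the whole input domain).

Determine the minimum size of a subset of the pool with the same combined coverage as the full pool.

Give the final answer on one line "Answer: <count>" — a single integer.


run #1 (c=1, p=4, s=3) runs B1->T, B1->T, B1->T, B1->T, B1->F, B2->T, B2->F, B3->F, B4->T; records B1=T, B1=F, B2=T, B2=F, B3=F, B4=T
run #2 (c=0, p=1, s=4) runs B1->T, B1->F, B2->F, B3->T, B4->T; records B1=T, B1=F, B2=F, B3=T, B4=T
run #3 (c=2, p=3, s=1) runs B1->T, B1->T, B1->T, B1->F, B2->T, B2->F, B3->F, B4->F; records B1=T, B1=F, B2=T, B2=F, B3=F, B4=F
run #4 (c=1, p=0, s=3) runs B1->F, B2->F, B3->F, B4->T; records B1=F, B2=F, B3=F, B4=T
run #5 (c=1, p=2, s=1) runs B1->T, B1->T, B1->F, B2->T, B2->F, B3->F, B4->T; records B1=T, B1=F, B2=T, B2=F, B3=F, B4=T
run #6 (c=2, p=0, s=1) runs B1->F, B2->F, B3->F, B4->F; records B1=F, B2=F, B3=F, B4=F
union over all inputs: B1=T, B1=F, B2=T, B2=F, B3=T, B3=F, B4=T, B4=F (8 outcomes)
no size-1 subset reaches all 8 outcomes (best union: 6/8)
size 2: inputs {2, 3} cover all 8 outcomes, and no lexicographically smaller subset of this size does
Answer: 2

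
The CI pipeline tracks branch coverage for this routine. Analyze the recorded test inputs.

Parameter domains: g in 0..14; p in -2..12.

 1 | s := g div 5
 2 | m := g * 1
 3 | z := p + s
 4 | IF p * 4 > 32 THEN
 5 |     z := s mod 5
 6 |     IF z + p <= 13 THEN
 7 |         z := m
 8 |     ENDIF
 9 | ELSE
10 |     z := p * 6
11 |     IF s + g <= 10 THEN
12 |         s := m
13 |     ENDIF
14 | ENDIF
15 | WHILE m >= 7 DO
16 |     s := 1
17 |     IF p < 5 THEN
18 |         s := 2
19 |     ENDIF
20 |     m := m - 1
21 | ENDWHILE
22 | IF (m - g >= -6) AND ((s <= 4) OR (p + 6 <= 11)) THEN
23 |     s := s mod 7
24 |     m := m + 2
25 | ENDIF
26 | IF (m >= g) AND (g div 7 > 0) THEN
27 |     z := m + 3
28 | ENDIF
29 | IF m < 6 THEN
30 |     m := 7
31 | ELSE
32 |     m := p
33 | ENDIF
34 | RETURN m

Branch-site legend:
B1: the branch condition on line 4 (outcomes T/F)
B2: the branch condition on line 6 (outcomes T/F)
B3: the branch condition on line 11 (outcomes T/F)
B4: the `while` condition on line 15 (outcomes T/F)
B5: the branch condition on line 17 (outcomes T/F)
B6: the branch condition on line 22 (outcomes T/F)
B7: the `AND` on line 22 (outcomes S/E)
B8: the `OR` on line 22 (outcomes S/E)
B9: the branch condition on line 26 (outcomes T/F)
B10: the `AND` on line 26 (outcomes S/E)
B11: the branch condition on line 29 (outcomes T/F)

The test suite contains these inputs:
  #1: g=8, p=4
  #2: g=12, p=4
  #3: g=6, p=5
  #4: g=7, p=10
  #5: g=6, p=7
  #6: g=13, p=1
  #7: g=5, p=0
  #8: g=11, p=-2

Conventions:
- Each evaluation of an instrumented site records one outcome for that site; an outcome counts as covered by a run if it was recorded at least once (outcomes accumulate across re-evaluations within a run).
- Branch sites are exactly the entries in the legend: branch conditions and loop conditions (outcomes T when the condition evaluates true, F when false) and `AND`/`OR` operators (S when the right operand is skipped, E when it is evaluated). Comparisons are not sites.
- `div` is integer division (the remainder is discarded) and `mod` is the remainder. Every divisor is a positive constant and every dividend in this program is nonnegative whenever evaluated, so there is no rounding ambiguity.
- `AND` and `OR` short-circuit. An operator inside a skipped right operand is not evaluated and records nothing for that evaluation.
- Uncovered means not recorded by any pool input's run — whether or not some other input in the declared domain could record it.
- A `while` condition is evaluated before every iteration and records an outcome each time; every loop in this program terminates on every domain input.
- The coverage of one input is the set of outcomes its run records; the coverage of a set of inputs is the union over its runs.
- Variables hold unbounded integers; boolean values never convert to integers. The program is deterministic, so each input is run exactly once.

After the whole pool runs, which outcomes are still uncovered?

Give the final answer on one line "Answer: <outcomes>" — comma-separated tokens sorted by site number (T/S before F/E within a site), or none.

test 1 (g=8, p=4) fires B1->F, B3->T, B4->T, B5->T, B4->T, B5->T, B4->F, B7->E, B8->S, B6->T, B10->E, B9->T, B11->F; hits B1=F, B3=T, B4=T, B4=F, B5=T, B6=T, B7=E, B8=S, B9=T, B10=E, B11=F
test 2 (g=12, p=4) fires B1->F, B3->F, B4->T, B5->T, B4->T, B5->T, B4->T, B5->T, B4->T, B5->T, B4->T, B5->T, B4->T, B5->T, ...; hits B1=F, B3=F, B4=T, B4=F, B5=T, B6=T, B7=E, B8=S, B9=F, B10=S, B11=F
test 3 (g=6, p=5) fires B1->F, B3->T, B4->F, B7->E, B8->E, B6->T, B10->E, B9->F, B11->F; hits B1=F, B3=T, B4=F, B6=T, B7=E, B8=E, B9=F, B10=E, B11=F
test 4 (g=7, p=10) fires B1->T, B2->T, B4->T, B5->F, B4->F, B7->E, B8->S, B6->T, B10->E, B9->T, B11->F; hits B1=T, B2=T, B4=T, B4=F, B5=F, B6=T, B7=E, B8=S, B9=T, B10=E, B11=F
test 5 (g=6, p=7) fires B1->F, B3->T, B4->F, B7->E, B8->E, B6->F, B10->E, B9->F, B11->F; hits B1=F, B3=T, B4=F, B6=F, B7=E, B8=E, B9=F, B10=E, B11=F
test 6 (g=13, p=1) fires B1->F, B3->F, B4->T, B5->T, B4->T, B5->T, B4->T, B5->T, B4->T, B5->T, B4->T, B5->T, B4->T, B5->T, ...; hits B1=F, B3=F, B4=T, B4=F, B5=T, B6=F, B7=S, B9=F, B10=S, B11=F
test 7 (g=5, p=0) fires B1->F, B3->T, B4->F, B7->E, B8->E, B6->T, B10->E, B9->F, B11->F; hits B1=F, B3=T, B4=F, B6=T, B7=E, B8=E, B9=F, B10=E, B11=F
test 8 (g=11, p=-2) fires B1->F, B3->F, B4->T, B5->T, B4->T, B5->T, B4->T, B5->T, B4->T, B5->T, B4->T, B5->T, B4->F, B7->E, ...; hits B1=F, B3=F, B4=T, B4=F, B5=T, B6=T, B7=E, B8=S, B9=F, B10=S, B11=F
union over the pool: B1=T, B1=F, B2=T, B3=T, B3=F, B4=T, B4=F, B5=T, B5=F, B6=T, B6=F, B7=S, B7=E, B8=S, B8=E, B9=T, B9=F, B10=S, B10=E, B11=F
uncovered (2 of 22): B2=F, B11=T

Answer: B2=F, B11=T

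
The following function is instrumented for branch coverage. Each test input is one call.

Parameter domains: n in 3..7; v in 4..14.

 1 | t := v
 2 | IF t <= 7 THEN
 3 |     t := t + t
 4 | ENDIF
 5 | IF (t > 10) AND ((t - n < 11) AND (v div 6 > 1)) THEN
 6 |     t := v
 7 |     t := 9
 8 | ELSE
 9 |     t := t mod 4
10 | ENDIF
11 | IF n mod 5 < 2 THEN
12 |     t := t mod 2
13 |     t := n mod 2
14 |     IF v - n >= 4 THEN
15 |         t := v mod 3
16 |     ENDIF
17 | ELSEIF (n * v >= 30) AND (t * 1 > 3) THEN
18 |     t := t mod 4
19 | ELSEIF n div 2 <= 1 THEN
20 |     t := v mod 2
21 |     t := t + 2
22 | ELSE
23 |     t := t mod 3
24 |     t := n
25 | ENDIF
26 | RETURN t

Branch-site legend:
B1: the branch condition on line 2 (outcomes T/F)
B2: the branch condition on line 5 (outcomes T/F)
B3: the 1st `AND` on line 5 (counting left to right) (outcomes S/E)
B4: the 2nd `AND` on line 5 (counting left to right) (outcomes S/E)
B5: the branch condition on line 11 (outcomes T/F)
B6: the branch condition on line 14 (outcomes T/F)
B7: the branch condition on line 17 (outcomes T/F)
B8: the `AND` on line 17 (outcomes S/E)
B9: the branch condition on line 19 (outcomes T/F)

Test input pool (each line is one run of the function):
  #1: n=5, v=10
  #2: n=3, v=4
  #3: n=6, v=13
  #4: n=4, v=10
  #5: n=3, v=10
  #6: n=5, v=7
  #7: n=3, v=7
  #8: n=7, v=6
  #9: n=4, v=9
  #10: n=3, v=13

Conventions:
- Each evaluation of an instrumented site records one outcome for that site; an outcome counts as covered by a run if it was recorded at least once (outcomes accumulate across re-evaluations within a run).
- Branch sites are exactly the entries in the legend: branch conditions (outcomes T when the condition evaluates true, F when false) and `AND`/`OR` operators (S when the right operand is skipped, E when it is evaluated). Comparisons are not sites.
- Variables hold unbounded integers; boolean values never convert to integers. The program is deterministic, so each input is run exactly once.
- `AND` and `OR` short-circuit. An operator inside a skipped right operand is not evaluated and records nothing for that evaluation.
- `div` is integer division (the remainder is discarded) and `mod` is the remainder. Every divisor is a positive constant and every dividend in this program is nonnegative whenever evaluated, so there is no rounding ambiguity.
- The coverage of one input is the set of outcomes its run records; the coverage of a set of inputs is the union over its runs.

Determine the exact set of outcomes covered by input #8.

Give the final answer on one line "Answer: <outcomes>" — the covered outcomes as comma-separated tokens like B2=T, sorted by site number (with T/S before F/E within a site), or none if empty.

Tracing the run of input #8 (n=7, v=6):
  B1->T, B3->E, B4->E, B2->F, B5->F, B8->E, B7->F, B9->F
deduplicating events, the covered set is: B1=T, B2=F, B3=E, B4=E, B5=F, B7=F, B8=E, B9=F

Answer: B1=T, B2=F, B3=E, B4=E, B5=F, B7=F, B8=E, B9=F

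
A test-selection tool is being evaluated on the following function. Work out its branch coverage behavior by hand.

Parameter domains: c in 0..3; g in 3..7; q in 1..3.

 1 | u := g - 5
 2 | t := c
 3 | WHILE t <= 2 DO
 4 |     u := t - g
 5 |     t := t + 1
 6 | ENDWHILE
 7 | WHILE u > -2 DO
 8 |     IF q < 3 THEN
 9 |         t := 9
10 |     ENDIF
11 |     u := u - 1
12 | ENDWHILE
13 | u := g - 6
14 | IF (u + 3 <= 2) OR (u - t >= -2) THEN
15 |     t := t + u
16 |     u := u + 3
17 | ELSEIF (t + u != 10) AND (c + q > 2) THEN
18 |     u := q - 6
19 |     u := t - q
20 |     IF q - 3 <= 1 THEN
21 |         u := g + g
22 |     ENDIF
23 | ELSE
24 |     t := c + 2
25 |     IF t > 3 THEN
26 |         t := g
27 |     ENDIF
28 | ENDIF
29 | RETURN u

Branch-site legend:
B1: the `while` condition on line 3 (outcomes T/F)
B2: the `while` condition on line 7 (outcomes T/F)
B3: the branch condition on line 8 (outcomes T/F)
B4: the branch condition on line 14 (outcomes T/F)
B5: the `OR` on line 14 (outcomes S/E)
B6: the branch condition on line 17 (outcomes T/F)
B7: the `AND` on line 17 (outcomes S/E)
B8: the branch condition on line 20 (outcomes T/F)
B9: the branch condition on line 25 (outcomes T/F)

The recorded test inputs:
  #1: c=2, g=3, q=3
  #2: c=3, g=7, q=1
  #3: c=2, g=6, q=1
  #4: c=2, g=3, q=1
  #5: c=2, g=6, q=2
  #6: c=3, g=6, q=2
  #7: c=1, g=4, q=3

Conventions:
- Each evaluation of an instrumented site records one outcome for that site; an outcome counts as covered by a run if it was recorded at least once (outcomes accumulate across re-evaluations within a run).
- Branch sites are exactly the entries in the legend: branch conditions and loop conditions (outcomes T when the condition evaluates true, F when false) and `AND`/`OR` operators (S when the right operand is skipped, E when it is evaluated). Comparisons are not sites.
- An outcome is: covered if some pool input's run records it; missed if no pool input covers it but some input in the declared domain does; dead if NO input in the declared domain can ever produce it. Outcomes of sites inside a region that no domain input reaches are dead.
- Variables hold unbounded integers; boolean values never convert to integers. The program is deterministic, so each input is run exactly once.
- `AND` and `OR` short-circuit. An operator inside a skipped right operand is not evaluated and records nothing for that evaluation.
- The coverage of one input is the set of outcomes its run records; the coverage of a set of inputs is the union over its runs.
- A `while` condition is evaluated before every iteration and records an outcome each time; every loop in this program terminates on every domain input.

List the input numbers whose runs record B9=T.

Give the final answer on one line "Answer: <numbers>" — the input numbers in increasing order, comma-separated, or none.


input #1 (c=2, g=3, q=3): misses B9=T
input #2 (c=3, g=7, q=1): covers B9=T
input #3 (c=2, g=6, q=1): misses B9=T
input #4 (c=2, g=3, q=1): misses B9=T
input #5 (c=2, g=6, q=2): misses B9=T
input #6 (c=3, g=6, q=2): misses B9=T
input #7 (c=1, g=4, q=3): misses B9=T
Answer: 2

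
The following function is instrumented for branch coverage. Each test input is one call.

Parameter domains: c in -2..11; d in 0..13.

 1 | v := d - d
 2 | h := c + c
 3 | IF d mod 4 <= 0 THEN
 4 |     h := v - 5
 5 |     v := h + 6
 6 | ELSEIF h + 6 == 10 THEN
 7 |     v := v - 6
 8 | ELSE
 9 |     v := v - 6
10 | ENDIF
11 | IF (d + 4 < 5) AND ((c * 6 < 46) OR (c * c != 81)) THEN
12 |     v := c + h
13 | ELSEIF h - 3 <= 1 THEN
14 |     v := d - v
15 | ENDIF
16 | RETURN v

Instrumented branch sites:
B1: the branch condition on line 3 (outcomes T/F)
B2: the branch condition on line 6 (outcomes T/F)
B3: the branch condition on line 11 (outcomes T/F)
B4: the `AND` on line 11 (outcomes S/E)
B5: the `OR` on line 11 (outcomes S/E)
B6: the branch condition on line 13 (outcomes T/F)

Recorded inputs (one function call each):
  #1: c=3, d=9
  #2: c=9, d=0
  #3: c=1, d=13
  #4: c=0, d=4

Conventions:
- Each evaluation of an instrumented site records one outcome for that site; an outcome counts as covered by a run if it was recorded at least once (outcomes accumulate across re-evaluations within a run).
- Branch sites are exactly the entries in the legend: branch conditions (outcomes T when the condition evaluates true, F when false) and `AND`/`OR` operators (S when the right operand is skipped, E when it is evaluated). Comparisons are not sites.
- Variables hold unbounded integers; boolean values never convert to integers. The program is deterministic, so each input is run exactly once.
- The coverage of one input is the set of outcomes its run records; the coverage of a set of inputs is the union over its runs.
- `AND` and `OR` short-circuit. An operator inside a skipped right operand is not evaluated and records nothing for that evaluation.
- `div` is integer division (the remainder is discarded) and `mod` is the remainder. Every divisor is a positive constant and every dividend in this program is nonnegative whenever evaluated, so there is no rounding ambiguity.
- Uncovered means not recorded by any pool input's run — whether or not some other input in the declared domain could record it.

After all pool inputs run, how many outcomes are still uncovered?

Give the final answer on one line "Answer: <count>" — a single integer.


input #1, c=3, d=9: outcomes B1=F, B2=F, B3=F, B4=S, B6=F
input #2, c=9, d=0: outcomes B1=T, B3=F, B4=E, B5=E, B6=T
input #3, c=1, d=13: outcomes B1=F, B2=F, B3=F, B4=S, B6=T
input #4, c=0, d=4: outcomes B1=T, B3=F, B4=S, B6=T
union over the pool: B1=T, B1=F, B2=F, B3=F, B4=S, B4=E, B5=E, B6=T, B6=F
uncovered (3 of 12): B2=T, B3=T, B5=S
Answer: 3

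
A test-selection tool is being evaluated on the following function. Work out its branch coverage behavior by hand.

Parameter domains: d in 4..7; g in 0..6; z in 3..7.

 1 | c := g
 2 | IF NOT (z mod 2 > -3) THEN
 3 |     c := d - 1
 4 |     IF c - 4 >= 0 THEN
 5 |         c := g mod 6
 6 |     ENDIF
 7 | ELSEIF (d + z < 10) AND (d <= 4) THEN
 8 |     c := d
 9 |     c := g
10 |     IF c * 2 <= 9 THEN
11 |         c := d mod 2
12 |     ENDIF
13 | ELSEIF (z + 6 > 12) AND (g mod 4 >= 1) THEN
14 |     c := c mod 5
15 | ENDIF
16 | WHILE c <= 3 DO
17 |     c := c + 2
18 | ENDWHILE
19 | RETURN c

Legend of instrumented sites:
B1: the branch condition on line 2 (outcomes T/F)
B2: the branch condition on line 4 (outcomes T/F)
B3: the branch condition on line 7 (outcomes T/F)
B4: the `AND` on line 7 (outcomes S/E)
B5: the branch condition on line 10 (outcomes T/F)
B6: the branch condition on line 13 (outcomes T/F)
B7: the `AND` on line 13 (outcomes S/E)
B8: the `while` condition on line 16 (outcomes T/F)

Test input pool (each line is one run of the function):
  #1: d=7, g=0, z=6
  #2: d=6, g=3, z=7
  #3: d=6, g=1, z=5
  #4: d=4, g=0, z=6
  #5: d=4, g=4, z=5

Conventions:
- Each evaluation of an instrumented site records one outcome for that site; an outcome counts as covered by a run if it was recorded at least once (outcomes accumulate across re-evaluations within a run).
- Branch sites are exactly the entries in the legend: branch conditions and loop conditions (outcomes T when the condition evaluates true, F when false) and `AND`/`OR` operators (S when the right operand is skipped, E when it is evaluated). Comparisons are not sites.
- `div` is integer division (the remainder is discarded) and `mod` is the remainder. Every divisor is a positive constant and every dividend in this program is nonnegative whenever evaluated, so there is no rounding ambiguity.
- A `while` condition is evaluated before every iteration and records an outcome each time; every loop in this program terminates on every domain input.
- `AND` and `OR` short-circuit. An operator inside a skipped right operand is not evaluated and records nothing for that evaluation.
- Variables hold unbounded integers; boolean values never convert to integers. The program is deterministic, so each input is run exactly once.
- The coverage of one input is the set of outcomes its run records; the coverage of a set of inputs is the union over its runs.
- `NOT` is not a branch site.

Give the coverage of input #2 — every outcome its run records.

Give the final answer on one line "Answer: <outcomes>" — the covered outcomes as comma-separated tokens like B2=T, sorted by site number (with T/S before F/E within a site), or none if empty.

Simulating input #2 (d=6, g=3, z=7) step by step:
  B1->F, B4->S, B3->F, B7->E, B6->T, B8->T, B8->F
as a set, this run covers: B1=F, B3=F, B4=S, B6=T, B7=E, B8=T, B8=F

Answer: B1=F, B3=F, B4=S, B6=T, B7=E, B8=T, B8=F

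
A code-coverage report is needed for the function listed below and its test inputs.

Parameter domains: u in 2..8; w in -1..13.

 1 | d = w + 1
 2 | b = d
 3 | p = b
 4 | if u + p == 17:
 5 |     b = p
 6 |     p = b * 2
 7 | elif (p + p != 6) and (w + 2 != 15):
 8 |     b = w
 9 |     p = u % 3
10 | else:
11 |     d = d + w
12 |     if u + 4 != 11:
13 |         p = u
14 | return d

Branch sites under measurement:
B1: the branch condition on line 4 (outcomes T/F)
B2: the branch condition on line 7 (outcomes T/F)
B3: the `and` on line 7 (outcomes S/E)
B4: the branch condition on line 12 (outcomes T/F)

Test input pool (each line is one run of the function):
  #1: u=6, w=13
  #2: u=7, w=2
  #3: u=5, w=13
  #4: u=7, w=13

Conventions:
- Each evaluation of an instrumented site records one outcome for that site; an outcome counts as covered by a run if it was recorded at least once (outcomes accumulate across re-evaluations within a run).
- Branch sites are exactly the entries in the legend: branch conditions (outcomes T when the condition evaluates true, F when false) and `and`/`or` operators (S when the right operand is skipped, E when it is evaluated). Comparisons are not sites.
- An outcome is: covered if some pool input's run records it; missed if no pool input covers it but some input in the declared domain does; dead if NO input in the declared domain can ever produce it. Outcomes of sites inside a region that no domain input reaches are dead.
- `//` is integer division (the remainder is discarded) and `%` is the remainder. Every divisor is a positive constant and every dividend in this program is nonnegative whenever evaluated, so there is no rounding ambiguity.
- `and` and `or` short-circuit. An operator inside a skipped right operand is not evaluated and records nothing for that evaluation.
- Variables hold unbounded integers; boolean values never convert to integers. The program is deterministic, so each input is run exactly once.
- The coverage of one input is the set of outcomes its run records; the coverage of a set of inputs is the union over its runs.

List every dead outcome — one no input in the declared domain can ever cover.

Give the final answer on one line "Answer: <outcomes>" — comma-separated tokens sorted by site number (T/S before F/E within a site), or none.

sweeping the full domain (105 inputs) for each outcome:
  reachable outcomes have witnesses, e.g. B1=T (e.g. u=3, w=13), B1=F (e.g. u=2, w=-1), B2=T (e.g. u=2, w=-1), B2=F (e.g. u=2, w=2)

Answer: none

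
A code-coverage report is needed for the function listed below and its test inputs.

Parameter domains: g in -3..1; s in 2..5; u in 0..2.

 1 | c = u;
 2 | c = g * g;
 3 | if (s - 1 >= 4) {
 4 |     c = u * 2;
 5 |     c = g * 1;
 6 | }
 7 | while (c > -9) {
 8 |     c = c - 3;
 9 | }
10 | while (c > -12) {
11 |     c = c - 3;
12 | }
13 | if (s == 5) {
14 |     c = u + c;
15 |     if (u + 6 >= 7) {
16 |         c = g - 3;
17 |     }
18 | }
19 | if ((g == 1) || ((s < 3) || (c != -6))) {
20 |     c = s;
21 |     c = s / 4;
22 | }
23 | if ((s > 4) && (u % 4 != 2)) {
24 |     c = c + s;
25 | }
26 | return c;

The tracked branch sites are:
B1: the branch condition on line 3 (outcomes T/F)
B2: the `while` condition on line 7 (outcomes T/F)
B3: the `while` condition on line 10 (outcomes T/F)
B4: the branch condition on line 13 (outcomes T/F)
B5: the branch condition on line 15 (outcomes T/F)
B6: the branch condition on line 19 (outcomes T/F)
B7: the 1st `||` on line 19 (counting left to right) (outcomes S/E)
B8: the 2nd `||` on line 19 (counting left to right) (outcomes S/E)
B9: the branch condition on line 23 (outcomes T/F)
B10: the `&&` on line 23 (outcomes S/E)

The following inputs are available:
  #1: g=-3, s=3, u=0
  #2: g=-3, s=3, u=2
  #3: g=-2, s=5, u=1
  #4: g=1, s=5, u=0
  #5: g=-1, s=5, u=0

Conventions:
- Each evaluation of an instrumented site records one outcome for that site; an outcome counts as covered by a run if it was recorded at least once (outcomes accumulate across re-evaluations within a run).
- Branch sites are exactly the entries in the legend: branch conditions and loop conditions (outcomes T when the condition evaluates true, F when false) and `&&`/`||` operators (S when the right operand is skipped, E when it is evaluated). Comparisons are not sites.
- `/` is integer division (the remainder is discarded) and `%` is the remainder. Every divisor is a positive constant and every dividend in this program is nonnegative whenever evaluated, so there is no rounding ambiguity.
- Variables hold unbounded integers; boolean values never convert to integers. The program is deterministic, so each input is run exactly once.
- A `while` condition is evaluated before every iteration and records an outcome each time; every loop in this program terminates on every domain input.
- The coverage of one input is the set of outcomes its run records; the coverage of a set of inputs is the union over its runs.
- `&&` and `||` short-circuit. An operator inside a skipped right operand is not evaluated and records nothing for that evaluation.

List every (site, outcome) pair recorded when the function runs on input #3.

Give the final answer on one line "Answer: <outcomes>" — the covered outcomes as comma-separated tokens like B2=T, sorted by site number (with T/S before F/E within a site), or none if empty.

Event log for input #3 (g=-2, s=5, u=1):
  B1->T, B2->T, B2->T, B2->T, B2->F, B3->T, B3->F, B4->T, B5->T, B7->E
  B8->E, B6->T, B10->E, B9->T
deduplicating events, the covered set is: B1=T, B2=T, B2=F, B3=T, B3=F, B4=T, B5=T, B6=T, B7=E, B8=E, B9=T, B10=E

Answer: B1=T, B2=T, B2=F, B3=T, B3=F, B4=T, B5=T, B6=T, B7=E, B8=E, B9=T, B10=E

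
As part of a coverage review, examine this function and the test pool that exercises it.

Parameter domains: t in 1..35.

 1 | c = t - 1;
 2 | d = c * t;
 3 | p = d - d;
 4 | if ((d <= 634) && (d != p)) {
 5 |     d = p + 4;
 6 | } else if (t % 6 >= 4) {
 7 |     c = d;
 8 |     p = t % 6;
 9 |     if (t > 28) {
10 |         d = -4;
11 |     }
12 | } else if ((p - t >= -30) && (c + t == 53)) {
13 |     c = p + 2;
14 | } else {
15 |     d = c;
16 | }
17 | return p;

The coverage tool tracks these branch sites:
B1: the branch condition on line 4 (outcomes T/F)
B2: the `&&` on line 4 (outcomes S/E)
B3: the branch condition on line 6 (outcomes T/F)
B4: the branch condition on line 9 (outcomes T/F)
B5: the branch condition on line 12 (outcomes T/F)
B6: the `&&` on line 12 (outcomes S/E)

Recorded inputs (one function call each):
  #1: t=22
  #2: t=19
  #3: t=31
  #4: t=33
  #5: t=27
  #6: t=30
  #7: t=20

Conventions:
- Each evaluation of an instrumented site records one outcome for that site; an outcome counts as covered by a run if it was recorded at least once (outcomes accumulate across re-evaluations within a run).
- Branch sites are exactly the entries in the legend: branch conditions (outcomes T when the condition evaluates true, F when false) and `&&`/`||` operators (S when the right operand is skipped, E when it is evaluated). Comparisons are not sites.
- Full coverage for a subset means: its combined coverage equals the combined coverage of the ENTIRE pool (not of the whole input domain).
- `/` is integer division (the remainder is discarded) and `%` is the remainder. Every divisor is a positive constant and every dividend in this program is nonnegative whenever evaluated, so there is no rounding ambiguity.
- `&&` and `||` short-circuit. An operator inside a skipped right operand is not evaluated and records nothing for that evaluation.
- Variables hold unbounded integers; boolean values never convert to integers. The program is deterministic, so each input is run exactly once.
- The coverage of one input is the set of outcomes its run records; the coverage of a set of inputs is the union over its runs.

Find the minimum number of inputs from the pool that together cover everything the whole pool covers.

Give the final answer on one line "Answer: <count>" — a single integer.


input #1 (t=22): events B2->E, B1->T; covers B1=T, B2=E
input #2 (t=19): events B2->E, B1->T; covers B1=T, B2=E
input #3 (t=31): events B2->S, B1->F, B3->F, B6->S, B5->F; covers B1=F, B2=S, B3=F, B5=F, B6=S
input #4 (t=33): events B2->S, B1->F, B3->F, B6->S, B5->F; covers B1=F, B2=S, B3=F, B5=F, B6=S
input #5 (t=27): events B2->S, B1->F, B3->F, B6->E, B5->T; covers B1=F, B2=S, B3=F, B5=T, B6=E
input #6 (t=30): events B2->S, B1->F, B3->F, B6->E, B5->F; covers B1=F, B2=S, B3=F, B5=F, B6=E
input #7 (t=20): events B2->E, B1->T; covers B1=T, B2=E
the full pool covers 9 outcomes: B1=T, B1=F, B2=S, B2=E, B3=F, B5=T, B5=F, B6=S, B6=E
size 1 is not enough: best union over all size-1 subsets is 5/9
size 2 is not enough: best union over all size-2 subsets is 7/9
inputs {1, 3, 5} (size 3) cover everything; no size-3 subset with a lexicographically smaller index list covers all 9
Answer: 3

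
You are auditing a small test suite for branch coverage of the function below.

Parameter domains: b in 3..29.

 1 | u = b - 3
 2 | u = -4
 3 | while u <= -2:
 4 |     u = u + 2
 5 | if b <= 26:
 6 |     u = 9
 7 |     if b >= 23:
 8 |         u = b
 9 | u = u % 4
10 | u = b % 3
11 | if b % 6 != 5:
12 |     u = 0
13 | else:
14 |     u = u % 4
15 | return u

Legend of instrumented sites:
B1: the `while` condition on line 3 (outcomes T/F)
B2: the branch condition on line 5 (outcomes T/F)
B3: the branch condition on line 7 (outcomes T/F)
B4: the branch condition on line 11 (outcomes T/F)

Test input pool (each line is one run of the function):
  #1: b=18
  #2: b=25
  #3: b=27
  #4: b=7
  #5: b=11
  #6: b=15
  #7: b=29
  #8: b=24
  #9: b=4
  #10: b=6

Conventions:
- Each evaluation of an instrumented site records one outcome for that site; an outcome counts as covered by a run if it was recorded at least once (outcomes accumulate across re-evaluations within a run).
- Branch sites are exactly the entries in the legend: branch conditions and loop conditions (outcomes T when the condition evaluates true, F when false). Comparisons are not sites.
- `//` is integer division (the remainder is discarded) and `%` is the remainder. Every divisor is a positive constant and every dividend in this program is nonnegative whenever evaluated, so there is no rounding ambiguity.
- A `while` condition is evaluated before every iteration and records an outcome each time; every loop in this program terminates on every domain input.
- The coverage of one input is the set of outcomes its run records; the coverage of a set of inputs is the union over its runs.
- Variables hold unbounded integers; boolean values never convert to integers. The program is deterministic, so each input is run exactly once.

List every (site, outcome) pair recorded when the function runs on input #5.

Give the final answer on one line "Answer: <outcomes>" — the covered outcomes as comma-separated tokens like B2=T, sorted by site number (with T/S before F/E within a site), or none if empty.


Event log for input #5 (b=11):
  B1->T, B1->T, B1->F, B2->T, B3->F, B4->F
deduplicating events, the covered set is: B1=T, B1=F, B2=T, B3=F, B4=F
Answer: B1=T, B1=F, B2=T, B3=F, B4=F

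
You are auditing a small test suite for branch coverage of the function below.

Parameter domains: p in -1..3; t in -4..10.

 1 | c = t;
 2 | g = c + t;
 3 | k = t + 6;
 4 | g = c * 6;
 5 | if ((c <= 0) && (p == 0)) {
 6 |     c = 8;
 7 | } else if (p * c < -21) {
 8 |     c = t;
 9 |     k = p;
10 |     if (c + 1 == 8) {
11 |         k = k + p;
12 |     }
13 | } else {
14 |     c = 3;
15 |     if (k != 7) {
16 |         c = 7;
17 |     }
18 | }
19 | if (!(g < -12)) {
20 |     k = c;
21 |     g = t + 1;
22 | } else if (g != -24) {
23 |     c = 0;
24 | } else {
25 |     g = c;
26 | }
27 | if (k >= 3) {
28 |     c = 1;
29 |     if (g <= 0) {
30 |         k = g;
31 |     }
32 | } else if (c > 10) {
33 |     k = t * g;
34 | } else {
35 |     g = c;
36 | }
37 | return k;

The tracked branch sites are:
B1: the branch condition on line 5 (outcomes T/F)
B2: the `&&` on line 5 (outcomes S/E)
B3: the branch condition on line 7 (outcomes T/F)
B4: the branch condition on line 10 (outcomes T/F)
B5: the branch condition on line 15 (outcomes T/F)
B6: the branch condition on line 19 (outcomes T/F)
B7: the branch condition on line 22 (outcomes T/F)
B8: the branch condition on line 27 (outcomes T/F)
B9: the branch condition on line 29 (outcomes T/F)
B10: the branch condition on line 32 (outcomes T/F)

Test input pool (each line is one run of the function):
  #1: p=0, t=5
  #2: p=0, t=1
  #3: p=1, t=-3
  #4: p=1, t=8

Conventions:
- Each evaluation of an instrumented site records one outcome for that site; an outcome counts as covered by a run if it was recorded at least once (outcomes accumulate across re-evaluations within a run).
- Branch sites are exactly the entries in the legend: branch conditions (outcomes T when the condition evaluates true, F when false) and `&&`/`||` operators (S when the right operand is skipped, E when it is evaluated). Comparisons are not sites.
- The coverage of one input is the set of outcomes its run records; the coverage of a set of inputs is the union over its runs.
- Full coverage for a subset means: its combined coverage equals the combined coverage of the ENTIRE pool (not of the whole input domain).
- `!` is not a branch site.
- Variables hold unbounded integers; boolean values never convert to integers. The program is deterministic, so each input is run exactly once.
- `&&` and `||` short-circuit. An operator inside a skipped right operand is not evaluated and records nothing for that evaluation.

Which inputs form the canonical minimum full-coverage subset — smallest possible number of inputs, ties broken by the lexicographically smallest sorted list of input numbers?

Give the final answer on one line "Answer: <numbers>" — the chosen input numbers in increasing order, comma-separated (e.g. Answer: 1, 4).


input #1 (p=0, t=5): events B2->S, B1->F, B3->F, B5->T, B6->T, B8->T, B9->F; covers B1=F, B2=S, B3=F, B5=T, B6=T, B8=T, B9=F
input #2 (p=0, t=1): events B2->S, B1->F, B3->F, B5->F, B6->T, B8->T, B9->F; covers B1=F, B2=S, B3=F, B5=F, B6=T, B8=T, B9=F
input #3 (p=1, t=-3): events B2->E, B1->F, B3->F, B5->T, B6->F, B7->T, B8->T, B9->T; covers B1=F, B2=E, B3=F, B5=T, B6=F, B7=T, B8=T, B9=T
input #4 (p=1, t=8): events B2->S, B1->F, B3->F, B5->T, B6->T, B8->T, B9->F; covers B1=F, B2=S, B3=F, B5=T, B6=T, B8=T, B9=F
together the pool reaches 12 outcomes: B1=F, B2=S, B2=E, B3=F, B5=T, B5=F, B6=T, B6=F, B7=T, B8=T, B9=T, B9=F
checked all size-1 subsets: none covers 12 outcomes (max 8/12)
size 2: inputs {2, 3} cover all 12 outcomes, and no lexicographically smaller subset of this size does
Answer: 2, 3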